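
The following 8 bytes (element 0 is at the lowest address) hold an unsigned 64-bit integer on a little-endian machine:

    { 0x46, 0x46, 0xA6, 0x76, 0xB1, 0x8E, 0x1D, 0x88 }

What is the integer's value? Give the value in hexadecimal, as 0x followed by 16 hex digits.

Little-endian stores the least-significant byte at the lowest address.
Reassemble most-significant byte first: 88 1D 8E B1 76 A6 46 46 → 0x881D8EB176A64646.

0x881D8EB176A64646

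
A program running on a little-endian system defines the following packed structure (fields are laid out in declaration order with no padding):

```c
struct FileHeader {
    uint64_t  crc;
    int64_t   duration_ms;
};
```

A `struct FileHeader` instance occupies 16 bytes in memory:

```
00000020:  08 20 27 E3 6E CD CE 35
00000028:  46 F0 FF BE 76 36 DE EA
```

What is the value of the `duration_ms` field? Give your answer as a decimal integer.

-1522719740366163898

`duration_ms` follows `crc` (8 bytes), so it starts at byte offset 8 and occupies 8 bytes.
Bytes at offsets 8..15: 46 F0 FF BE 76 36 DE EA.
In little-endian order the low byte comes first in memory.
Reassemble most-significant byte first: EA DE 36 76 BE FF F0 46 → 0xEADE3676BEFFF046.
Top bit is set, so as a signed 64-bit value this is 0xEADE3676BEFFF046 − 2^64 = -1522719740366163898.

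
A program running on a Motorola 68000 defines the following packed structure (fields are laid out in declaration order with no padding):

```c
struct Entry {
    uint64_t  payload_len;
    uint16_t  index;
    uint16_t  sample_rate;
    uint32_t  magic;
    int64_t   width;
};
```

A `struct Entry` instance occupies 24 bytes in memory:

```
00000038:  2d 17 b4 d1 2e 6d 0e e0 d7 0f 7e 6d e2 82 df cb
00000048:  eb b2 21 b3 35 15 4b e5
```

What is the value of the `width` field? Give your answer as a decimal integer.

`width` follows `payload_len` (8 B), `index` (2 B), `sample_rate` (2 B), `magic` (4 B), so it starts at offset 8 + 2 + 2 + 4 = 16 and occupies 8 bytes.
Bytes at offsets 16..23: EB B2 21 B3 35 15 4B E5.
In big-endian order the high byte comes first in memory.
The bytes are already most-significant first: 0xEBB221B335154BE5.
Top bit is set, so as a signed 64-bit value this is 0xEBB221B335154BE5 − 2^64 = -1463069875368539163.

-1463069875368539163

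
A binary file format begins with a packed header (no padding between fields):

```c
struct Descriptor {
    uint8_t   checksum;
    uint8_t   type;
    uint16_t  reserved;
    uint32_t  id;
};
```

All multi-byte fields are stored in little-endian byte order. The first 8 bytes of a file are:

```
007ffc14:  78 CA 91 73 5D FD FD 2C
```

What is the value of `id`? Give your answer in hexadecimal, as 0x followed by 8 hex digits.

`id` follows `checksum` (1 B), `type` (1 B), `reserved` (2 B), so it starts at offset 1 + 1 + 2 = 4 and occupies 4 bytes.
Bytes at offsets 4..7: 5D FD FD 2C.
In little-endian order the low byte comes first in memory.
Reassemble most-significant byte first: 2C FD FD 5D → 0x2CFDFD5D.

0x2CFDFD5D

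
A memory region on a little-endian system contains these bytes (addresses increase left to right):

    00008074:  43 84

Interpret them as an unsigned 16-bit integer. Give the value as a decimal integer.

33859

In little-endian order the low byte comes first in memory.
Reassemble most-significant byte first: 84 43 → 0x8443.
0x8443 = 33859.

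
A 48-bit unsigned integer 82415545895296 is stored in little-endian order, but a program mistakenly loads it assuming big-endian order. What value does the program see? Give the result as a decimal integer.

141052478354506

82415545895296 in 48-bit hexadecimal is 0x4AF4DD564980.
Stored little-endian, the bytes at ascending addresses are 80 49 56 DD F4 4A.
Read back as big-endian, the last byte is least significant, giving 0x804956DDF44A.
0x804956DDF44A = 141052478354506.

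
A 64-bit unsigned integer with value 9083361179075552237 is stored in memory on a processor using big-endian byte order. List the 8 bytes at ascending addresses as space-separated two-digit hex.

7E 0E 94 DD DD 5F 23 ED

9083361179075552237 in hexadecimal, padded to 64 bits, is 0x7E0E94DDDD5F23ED.
Split into bytes (most-significant first): 7E 0E 94 DD DD 5F 23 ED.
Big-endian stores the most-significant byte at the lowest address.
So the memory order matches the most-significant-first order: 7E 0E 94 DD DD 5F 23 ED.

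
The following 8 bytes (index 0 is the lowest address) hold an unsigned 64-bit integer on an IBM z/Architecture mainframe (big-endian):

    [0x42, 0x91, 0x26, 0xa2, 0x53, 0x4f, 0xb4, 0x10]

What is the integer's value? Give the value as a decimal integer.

4796657556750578704

Big-endian: lowest address holds the most-significant byte.
The bytes are already most-significant first: 0x429126A2534FB410.
0x429126A2534FB410 = 4796657556750578704.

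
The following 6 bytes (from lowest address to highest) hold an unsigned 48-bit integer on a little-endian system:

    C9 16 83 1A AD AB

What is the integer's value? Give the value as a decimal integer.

Little-endian stores the least-significant byte at the lowest address.
Reassemble most-significant byte first: AB AD 1A 83 16 C9 → 0xABAD1A8316C9.
0xABAD1A8316C9 = 188759962490569.

188759962490569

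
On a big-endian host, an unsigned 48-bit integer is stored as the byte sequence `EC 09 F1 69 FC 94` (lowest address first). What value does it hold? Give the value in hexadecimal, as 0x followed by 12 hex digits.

Big-endian stores the most-significant byte at the lowest address.
The bytes are already most-significant first: 0xEC09F169FC94.

0xEC09F169FC94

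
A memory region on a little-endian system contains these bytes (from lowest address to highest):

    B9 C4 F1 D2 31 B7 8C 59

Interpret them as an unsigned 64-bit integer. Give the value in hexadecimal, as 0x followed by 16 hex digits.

In little-endian order the low byte comes first in memory.
Reassemble most-significant byte first: 59 8C B7 31 D2 F1 C4 B9 → 0x598CB731D2F1C4B9.

0x598CB731D2F1C4B9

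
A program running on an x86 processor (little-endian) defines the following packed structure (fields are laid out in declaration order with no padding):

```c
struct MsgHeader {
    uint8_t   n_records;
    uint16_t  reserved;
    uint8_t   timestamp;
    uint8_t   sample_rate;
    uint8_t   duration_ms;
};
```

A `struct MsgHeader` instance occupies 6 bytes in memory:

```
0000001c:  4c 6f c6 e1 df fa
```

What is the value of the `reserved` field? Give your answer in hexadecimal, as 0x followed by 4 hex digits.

0xC66F

`reserved` follows `n_records` (1 byte), so it starts at byte offset 1 and occupies 2 bytes.
Bytes at offsets 1..2: 6F C6.
Little-endian: lowest address holds the least-significant byte.
Reassemble most-significant byte first: C6 6F → 0xC66F.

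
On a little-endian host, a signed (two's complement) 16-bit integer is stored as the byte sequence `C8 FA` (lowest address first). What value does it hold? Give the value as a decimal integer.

-1336

In little-endian order the low byte comes first in memory.
Reassemble most-significant byte first: FA C8 → 0xFAC8.
Top bit is set, so as a signed 16-bit value this is 0xFAC8 − 2^16 = -1336.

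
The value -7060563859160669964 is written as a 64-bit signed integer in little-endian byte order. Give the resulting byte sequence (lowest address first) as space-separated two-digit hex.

Two's complement of -7060563859160669964 in 64 bits: 7060563859160669964 = 0x61FC296BE33B9F0C; invert → 0x9E03D6941CC460F3; add 1 → 0x9E03D6941CC460F4.
Split into bytes (most-significant first): 9E 03 D6 94 1C C4 60 F4.
Little-endian: lowest address holds the least-significant byte.
So at ascending addresses the bytes are F4 60 C4 1C 94 D6 03 9E.

F4 60 C4 1C 94 D6 03 9E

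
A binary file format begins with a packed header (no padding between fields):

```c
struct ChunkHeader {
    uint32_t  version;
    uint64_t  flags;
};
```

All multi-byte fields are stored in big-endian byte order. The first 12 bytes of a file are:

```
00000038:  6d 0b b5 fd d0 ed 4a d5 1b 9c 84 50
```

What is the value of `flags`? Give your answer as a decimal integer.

`flags` follows `version` (4 bytes), so it starts at byte offset 4 and occupies 8 bytes.
Bytes at offsets 4..11: D0 ED 4A D5 1B 9C 84 50.
Big-endian stores the most-significant byte at the lowest address.
The bytes are already most-significant first: 0xD0ED4AD51B9C8450.
0xD0ED4AD51B9C8450 = 15054771408521167952.

15054771408521167952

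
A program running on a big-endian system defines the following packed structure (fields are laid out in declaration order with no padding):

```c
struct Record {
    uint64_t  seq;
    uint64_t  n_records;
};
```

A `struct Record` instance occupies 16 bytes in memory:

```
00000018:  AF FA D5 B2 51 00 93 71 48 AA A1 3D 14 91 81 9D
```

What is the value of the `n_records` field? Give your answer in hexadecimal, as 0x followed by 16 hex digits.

`n_records` follows `seq` (8 bytes), so it starts at byte offset 8 and occupies 8 bytes.
Bytes at offsets 8..15: 48 AA A1 3D 14 91 81 9D.
In big-endian order the high byte comes first in memory.
The bytes are already most-significant first: 0x48AAA13D1491819D.

0x48AAA13D1491819D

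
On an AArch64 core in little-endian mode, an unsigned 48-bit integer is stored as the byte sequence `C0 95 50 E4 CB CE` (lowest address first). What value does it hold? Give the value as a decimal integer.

In little-endian order the low byte comes first in memory.
Reassemble most-significant byte first: CE CB E4 50 95 C0 → 0xCECBE45095C0.
0xCECBE45095C0 = 227375104169408.

227375104169408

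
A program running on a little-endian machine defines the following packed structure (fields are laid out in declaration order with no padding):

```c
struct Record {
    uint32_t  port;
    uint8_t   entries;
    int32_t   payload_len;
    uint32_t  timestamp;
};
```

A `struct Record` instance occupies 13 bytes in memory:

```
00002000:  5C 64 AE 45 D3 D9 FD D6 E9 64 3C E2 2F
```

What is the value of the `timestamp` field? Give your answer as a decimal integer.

803355748

`timestamp` follows `port` (4 B), `entries` (1 B), `payload_len` (4 B), so it starts at offset 4 + 1 + 4 = 9 and occupies 4 bytes.
Bytes at offsets 9..12: 64 3C E2 2F.
In little-endian order the low byte comes first in memory.
Reassemble most-significant byte first: 2F E2 3C 64 → 0x2FE23C64.
0x2FE23C64 = 803355748.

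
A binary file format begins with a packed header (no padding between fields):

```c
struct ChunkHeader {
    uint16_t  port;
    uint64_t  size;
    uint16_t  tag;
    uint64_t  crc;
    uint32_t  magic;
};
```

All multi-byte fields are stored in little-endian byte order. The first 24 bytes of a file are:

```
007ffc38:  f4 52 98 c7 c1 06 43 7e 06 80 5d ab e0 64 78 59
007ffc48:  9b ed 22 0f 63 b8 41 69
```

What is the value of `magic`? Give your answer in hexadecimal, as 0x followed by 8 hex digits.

0x6941B863

`magic` follows `port` (2 B), `size` (8 B), `tag` (2 B), `crc` (8 B), so it starts at offset 2 + 8 + 2 + 8 = 20 and occupies 4 bytes.
Bytes at offsets 20..23: 63 B8 41 69.
In little-endian order the low byte comes first in memory.
Reassemble most-significant byte first: 69 41 B8 63 → 0x6941B863.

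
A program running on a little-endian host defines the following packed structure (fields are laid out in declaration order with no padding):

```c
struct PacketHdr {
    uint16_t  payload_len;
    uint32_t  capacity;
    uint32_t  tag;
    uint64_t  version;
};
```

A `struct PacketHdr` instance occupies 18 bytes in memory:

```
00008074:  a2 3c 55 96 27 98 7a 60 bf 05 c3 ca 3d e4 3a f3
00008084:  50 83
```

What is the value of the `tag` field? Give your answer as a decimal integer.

96428154

`tag` follows `payload_len` (2 B), `capacity` (4 B), so it starts at offset 2 + 4 = 6 and occupies 4 bytes.
Bytes at offsets 6..9: 7A 60 BF 05.
Little-endian: lowest address holds the least-significant byte.
Reassemble most-significant byte first: 05 BF 60 7A → 0x05BF607A.
0x05BF607A = 96428154.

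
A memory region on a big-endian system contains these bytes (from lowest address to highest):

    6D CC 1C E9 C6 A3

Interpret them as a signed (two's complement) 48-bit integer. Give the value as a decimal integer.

120723425838755

Big-endian: lowest address holds the most-significant byte.
The bytes are already most-significant first: 0x6DCC1CE9C6A3.
0x6DCC1CE9C6A3 = 120723425838755.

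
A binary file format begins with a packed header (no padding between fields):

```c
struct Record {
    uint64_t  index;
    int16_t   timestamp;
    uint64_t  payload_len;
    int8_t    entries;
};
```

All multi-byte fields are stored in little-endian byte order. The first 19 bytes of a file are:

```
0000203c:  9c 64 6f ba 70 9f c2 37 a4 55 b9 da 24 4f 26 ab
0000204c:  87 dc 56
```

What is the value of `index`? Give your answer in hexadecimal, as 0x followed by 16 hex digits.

`index` is the first field, at byte offset 0, occupying 8 bytes.
Bytes at offsets 0..7: 9C 64 6F BA 70 9F C2 37.
Little-endian: lowest address holds the least-significant byte.
Reassemble most-significant byte first: 37 C2 9F 70 BA 6F 64 9C → 0x37C29F70BA6F649C.

0x37C29F70BA6F649C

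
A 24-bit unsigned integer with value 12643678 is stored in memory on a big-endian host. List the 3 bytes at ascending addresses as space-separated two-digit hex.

12643678 in hexadecimal, padded to 24 bits, is 0xC0ED5E.
Split into bytes (most-significant first): C0 ED 5E.
Big-endian stores the most-significant byte at the lowest address.
So the memory order matches the most-significant-first order: C0 ED 5E.

C0 ED 5E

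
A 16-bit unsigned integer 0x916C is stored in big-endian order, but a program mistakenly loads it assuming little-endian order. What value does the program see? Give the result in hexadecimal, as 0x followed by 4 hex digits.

0x6C91

Stored big-endian, the bytes at ascending addresses are 91 6C.
Read back as little-endian, the first byte is least significant, giving 0x6C91.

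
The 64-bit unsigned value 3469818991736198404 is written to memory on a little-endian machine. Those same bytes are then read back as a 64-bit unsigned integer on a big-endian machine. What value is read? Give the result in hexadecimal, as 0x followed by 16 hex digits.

3469818991736198404 in 64-bit hexadecimal is 0x302745FD35571504.
Stored little-endian, the bytes at ascending addresses are 04 15 57 35 FD 45 27 30.
Read back as big-endian, the last byte is least significant, giving 0x04155735FD452730.

0x04155735FD452730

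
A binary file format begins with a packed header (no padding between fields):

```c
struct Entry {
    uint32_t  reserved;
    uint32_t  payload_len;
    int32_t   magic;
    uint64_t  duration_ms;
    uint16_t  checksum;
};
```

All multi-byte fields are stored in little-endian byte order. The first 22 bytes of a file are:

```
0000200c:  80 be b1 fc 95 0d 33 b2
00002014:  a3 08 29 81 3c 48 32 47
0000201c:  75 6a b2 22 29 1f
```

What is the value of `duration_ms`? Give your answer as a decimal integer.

`duration_ms` follows `reserved` (4 B), `payload_len` (4 B), `magic` (4 B), so it starts at offset 4 + 4 + 4 = 12 and occupies 8 bytes.
Bytes at offsets 12..19: 3C 48 32 47 75 6A B2 22.
Little-endian stores the least-significant byte at the lowest address.
Reassemble most-significant byte first: 22 B2 6A 75 47 32 48 3C → 0x22B26A754732483C.
0x22B26A754732483C = 2500177795082242108.

2500177795082242108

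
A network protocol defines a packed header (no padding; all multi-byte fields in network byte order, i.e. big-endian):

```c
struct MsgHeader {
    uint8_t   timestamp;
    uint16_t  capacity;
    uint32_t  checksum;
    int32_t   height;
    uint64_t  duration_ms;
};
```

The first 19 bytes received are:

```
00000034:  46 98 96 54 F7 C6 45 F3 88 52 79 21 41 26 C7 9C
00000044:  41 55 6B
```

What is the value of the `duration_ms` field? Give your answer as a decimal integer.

`duration_ms` follows `timestamp` (1 B), `capacity` (2 B), `checksum` (4 B), `height` (4 B), so it starts at offset 1 + 2 + 4 + 4 = 11 and occupies 8 bytes.
Bytes at offsets 11..18: 21 41 26 C7 9C 41 55 6B.
Big-endian: lowest address holds the most-significant byte.
The bytes are already most-significant first: 0x214126C79C41556B.
0x214126C79C41556B = 2396239115499689323.

2396239115499689323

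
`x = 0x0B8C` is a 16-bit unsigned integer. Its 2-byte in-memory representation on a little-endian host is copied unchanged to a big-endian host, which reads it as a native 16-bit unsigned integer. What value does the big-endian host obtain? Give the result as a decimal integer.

35851

Stored little-endian, the bytes at ascending addresses are 8C 0B.
Read back as big-endian, the last byte is least significant, giving 0x8C0B.
0x8C0B = 35851.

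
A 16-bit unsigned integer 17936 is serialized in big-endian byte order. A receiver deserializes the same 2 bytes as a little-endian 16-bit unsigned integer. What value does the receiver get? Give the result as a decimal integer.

17936 in 16-bit hexadecimal is 0x4610.
Stored big-endian, the bytes at ascending addresses are 46 10.
Read back as little-endian, the first byte is least significant, giving 0x1046.
0x1046 = 4166.

4166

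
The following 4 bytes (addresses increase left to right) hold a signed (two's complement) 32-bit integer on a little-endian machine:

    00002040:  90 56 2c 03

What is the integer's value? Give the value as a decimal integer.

53237392

Little-endian stores the least-significant byte at the lowest address.
Reassemble most-significant byte first: 03 2C 56 90 → 0x032C5690.
0x032C5690 = 53237392.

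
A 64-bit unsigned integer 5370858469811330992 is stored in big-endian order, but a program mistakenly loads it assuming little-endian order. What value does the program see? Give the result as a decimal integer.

12726891623105923402

5370858469811330992 in 64-bit hexadecimal is 0x4A891F5280009FB0.
Stored big-endian, the bytes at ascending addresses are 4A 89 1F 52 80 00 9F B0.
Read back as little-endian, the first byte is least significant, giving 0xB09F0080521F894A.
0xB09F0080521F894A = 12726891623105923402.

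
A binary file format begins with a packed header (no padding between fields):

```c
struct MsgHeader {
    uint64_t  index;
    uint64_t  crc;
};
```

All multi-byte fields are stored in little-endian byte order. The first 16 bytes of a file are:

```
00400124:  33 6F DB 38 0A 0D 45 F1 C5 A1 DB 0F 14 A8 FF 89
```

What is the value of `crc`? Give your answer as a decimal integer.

`crc` follows `index` (8 bytes), so it starts at byte offset 8 and occupies 8 bytes.
Bytes at offsets 8..15: C5 A1 DB 0F 14 A8 FF 89.
Little-endian stores the least-significant byte at the lowest address.
Reassemble most-significant byte first: 89 FF A8 14 0F DB A1 C5 → 0x89FFA8140FDBA1C5.
0x89FFA8140FDBA1C5 = 9943851306376208837.

9943851306376208837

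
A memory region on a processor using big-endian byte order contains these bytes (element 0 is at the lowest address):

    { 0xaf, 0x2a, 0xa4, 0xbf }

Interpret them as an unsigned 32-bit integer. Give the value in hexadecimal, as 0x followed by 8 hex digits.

0xAF2AA4BF

Big-endian stores the most-significant byte at the lowest address.
The bytes are already most-significant first: 0xAF2AA4BF.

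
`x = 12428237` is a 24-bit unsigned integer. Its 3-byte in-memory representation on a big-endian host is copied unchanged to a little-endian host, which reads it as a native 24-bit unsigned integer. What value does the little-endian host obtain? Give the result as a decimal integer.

13476797

12428237 in 24-bit hexadecimal is 0xBDA3CD.
Stored big-endian, the bytes at ascending addresses are BD A3 CD.
Read back as little-endian, the first byte is least significant, giving 0xCDA3BD.
0xCDA3BD = 13476797.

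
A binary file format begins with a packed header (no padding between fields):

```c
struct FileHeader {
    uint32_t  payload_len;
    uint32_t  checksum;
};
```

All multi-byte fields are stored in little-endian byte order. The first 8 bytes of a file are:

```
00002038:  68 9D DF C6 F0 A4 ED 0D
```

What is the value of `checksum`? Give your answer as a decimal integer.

`checksum` follows `payload_len` (4 bytes), so it starts at byte offset 4 and occupies 4 bytes.
Bytes at offsets 4..7: F0 A4 ED 0D.
In little-endian order the low byte comes first in memory.
Reassemble most-significant byte first: 0D ED A4 F0 → 0x0DEDA4F0.
0x0DEDA4F0 = 233678064.

233678064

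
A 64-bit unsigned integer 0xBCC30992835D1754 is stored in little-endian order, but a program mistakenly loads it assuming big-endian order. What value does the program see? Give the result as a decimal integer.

6059414643322504124

Stored little-endian, the bytes at ascending addresses are 54 17 5D 83 92 09 C3 BC.
Read back as big-endian, the last byte is least significant, giving 0x54175D839209C3BC.
0x54175D839209C3BC = 6059414643322504124.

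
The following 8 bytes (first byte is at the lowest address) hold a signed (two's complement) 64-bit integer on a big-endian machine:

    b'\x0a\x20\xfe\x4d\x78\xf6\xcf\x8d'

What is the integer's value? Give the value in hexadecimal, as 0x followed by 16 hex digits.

In big-endian order the high byte comes first in memory.
The bytes are already most-significant first: 0x0A20FE4D78F6CF8D.

0x0A20FE4D78F6CF8D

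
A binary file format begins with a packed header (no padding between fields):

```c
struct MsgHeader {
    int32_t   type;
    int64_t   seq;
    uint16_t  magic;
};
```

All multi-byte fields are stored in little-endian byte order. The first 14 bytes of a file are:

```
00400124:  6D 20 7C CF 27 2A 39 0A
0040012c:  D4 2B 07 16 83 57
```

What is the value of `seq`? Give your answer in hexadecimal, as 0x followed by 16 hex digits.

0x16072BD40A392A27

`seq` follows `type` (4 bytes), so it starts at byte offset 4 and occupies 8 bytes.
Bytes at offsets 4..11: 27 2A 39 0A D4 2B 07 16.
Little-endian stores the least-significant byte at the lowest address.
Reassemble most-significant byte first: 16 07 2B D4 0A 39 2A 27 → 0x16072BD40A392A27.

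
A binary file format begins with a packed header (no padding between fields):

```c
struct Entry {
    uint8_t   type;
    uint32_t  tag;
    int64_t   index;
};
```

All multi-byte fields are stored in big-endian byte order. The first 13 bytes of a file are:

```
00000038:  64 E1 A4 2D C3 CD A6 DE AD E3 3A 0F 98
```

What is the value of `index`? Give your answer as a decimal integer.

-3627967611377414248

`index` follows `type` (1 B), `tag` (4 B), so it starts at offset 1 + 4 = 5 and occupies 8 bytes.
Bytes at offsets 5..12: CD A6 DE AD E3 3A 0F 98.
In big-endian order the high byte comes first in memory.
The bytes are already most-significant first: 0xCDA6DEADE33A0F98.
Top bit is set, so as a signed 64-bit value this is 0xCDA6DEADE33A0F98 − 2^64 = -3627967611377414248.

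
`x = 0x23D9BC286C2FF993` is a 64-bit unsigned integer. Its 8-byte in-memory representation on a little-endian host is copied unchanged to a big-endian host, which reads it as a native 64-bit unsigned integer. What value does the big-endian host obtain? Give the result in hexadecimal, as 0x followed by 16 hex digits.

0x93F92F6C28BCD923

Stored little-endian, the bytes at ascending addresses are 93 F9 2F 6C 28 BC D9 23.
Read back as big-endian, the last byte is least significant, giving 0x93F92F6C28BCD923.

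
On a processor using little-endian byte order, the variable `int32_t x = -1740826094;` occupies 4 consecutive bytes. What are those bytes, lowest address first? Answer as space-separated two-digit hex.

12 1A 3D 98

Two's complement of -1740826094 in 32 bits: 1740826094 = 0x67C2E5EE; invert → 0x983D1A11; add 1 → 0x983D1A12.
Split into bytes (most-significant first): 98 3D 1A 12.
Little-endian: lowest address holds the least-significant byte.
So at ascending addresses the bytes are 12 1A 3D 98.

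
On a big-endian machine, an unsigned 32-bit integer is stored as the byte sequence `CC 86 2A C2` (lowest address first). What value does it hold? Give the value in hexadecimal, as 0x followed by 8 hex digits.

Big-endian: lowest address holds the most-significant byte.
The bytes are already most-significant first: 0xCC862AC2.

0xCC862AC2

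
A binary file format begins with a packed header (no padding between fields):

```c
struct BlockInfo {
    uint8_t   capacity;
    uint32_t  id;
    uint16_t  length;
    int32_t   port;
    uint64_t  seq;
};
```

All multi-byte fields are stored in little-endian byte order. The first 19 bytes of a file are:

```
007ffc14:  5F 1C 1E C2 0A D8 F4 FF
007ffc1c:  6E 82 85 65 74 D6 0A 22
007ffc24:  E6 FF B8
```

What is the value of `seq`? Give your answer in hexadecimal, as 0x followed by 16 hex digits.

0xB8FFE6220AD67465

`seq` follows `capacity` (1 B), `id` (4 B), `length` (2 B), `port` (4 B), so it starts at offset 1 + 4 + 2 + 4 = 11 and occupies 8 bytes.
Bytes at offsets 11..18: 65 74 D6 0A 22 E6 FF B8.
In little-endian order the low byte comes first in memory.
Reassemble most-significant byte first: B8 FF E6 22 0A D6 74 65 → 0xB8FFE6220AD67465.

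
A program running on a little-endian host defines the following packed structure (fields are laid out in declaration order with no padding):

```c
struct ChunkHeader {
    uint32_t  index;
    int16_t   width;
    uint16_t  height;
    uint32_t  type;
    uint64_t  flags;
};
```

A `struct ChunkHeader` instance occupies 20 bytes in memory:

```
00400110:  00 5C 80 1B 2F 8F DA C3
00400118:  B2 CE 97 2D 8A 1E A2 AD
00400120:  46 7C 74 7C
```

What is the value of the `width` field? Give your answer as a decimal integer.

-28881

`width` follows `index` (4 bytes), so it starts at byte offset 4 and occupies 2 bytes.
Bytes at offsets 4..5: 2F 8F.
In little-endian order the low byte comes first in memory.
Reassemble most-significant byte first: 8F 2F → 0x8F2F.
Top bit is set, so as a signed 16-bit value this is 0x8F2F − 2^16 = -28881.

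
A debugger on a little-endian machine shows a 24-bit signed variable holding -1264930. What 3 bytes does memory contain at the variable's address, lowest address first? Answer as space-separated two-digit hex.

Two's complement of -1264930 in 24 bits: 1264930 = 0x134D22; invert → 0xECB2DD; add 1 → 0xECB2DE.
Split into bytes (most-significant first): EC B2 DE.
Little-endian: lowest address holds the least-significant byte.
So at ascending addresses the bytes are DE B2 EC.

DE B2 EC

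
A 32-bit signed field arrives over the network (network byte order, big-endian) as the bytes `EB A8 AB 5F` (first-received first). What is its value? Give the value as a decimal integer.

-341267617

In big-endian order the high byte comes first in memory.
The bytes are already most-significant first: 0xEBA8AB5F.
Top bit is set, so as a signed 32-bit value this is 0xEBA8AB5F − 2^32 = -341267617.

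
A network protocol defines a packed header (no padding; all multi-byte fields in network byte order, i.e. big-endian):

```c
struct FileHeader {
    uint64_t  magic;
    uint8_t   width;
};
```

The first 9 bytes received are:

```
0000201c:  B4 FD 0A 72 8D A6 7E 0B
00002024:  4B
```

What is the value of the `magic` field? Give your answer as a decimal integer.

`magic` is the first field, at byte offset 0, occupying 8 bytes.
Bytes at offsets 0..7: B4 FD 0A 72 8D A6 7E 0B.
Big-endian: lowest address holds the most-significant byte.
The bytes are already most-significant first: 0xB4FD0A728DA67E0B.
0xB4FD0A728DA67E0B = 13041591583053872651.

13041591583053872651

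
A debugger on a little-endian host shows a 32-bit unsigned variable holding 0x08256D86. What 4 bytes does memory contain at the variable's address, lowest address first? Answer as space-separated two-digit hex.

Split into bytes (most-significant first): 08 25 6D 86.
Little-endian: lowest address holds the least-significant byte.
So at ascending addresses the bytes are 86 6D 25 08.

86 6D 25 08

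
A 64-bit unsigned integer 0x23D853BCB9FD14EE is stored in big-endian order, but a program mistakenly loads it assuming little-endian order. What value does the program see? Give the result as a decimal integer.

Stored big-endian, the bytes at ascending addresses are 23 D8 53 BC B9 FD 14 EE.
Read back as little-endian, the first byte is least significant, giving 0xEE14FDB9BC53D823.
0xEE14FDB9BC53D823 = 17155615854731450403.

17155615854731450403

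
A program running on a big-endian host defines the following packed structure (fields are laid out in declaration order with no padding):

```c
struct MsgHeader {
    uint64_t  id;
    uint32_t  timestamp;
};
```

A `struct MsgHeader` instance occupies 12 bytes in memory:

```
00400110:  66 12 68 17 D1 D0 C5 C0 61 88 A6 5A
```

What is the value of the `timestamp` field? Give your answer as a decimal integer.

`timestamp` follows `id` (8 bytes), so it starts at byte offset 8 and occupies 4 bytes.
Bytes at offsets 8..11: 61 88 A6 5A.
Big-endian stores the most-significant byte at the lowest address.
The bytes are already most-significant first: 0x6188A65A.
0x6188A65A = 1636345434.

1636345434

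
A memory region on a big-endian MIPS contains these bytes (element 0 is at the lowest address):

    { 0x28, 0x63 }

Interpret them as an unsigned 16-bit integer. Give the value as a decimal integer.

10339

Big-endian: lowest address holds the most-significant byte.
The bytes are already most-significant first: 0x2863.
0x2863 = 10339.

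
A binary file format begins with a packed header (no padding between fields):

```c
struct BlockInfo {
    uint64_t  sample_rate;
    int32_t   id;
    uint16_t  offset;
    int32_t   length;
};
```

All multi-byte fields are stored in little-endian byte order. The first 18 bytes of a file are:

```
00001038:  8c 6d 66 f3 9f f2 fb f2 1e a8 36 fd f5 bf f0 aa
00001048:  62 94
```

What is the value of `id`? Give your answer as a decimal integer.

`id` follows `sample_rate` (8 bytes), so it starts at byte offset 8 and occupies 4 bytes.
Bytes at offsets 8..11: 1E A8 36 FD.
In little-endian order the low byte comes first in memory.
Reassemble most-significant byte first: FD 36 A8 1E → 0xFD36A81E.
Top bit is set, so as a signed 32-bit value this is 0xFD36A81E − 2^32 = -46749666.

-46749666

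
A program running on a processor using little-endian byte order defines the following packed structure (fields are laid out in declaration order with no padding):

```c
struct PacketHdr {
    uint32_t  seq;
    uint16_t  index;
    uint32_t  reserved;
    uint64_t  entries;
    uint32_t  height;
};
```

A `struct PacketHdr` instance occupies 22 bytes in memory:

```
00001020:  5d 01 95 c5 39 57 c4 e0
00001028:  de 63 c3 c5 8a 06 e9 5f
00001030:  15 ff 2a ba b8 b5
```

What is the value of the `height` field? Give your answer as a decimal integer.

3048782378

`height` follows `seq` (4 B), `index` (2 B), `reserved` (4 B), `entries` (8 B), so it starts at offset 4 + 2 + 4 + 8 = 18 and occupies 4 bytes.
Bytes at offsets 18..21: 2A BA B8 B5.
Little-endian: lowest address holds the least-significant byte.
Reassemble most-significant byte first: B5 B8 BA 2A → 0xB5B8BA2A.
0xB5B8BA2A = 3048782378.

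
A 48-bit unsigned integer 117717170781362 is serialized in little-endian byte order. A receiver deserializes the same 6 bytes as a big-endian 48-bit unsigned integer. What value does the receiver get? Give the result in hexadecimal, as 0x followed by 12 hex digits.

0xB2FC252A106B

117717170781362 in 48-bit hexadecimal is 0x6B102A25FCB2.
Stored little-endian, the bytes at ascending addresses are B2 FC 25 2A 10 6B.
Read back as big-endian, the last byte is least significant, giving 0xB2FC252A106B.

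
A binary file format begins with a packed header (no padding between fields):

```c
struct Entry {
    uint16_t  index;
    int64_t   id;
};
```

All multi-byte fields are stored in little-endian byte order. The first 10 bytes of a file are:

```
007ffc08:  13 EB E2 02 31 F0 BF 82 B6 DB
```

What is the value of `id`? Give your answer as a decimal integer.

-2614758772761885982

`id` follows `index` (2 bytes), so it starts at byte offset 2 and occupies 8 bytes.
Bytes at offsets 2..9: E2 02 31 F0 BF 82 B6 DB.
Little-endian stores the least-significant byte at the lowest address.
Reassemble most-significant byte first: DB B6 82 BF F0 31 02 E2 → 0xDBB682BFF03102E2.
Top bit is set, so as a signed 64-bit value this is 0xDBB682BFF03102E2 − 2^64 = -2614758772761885982.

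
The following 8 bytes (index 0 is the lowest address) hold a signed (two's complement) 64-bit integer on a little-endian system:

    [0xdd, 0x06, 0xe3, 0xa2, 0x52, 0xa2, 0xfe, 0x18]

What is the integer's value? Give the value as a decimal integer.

1801055376798582493

Little-endian: lowest address holds the least-significant byte.
Reassemble most-significant byte first: 18 FE A2 52 A2 E3 06 DD → 0x18FEA252A2E306DD.
0x18FEA252A2E306DD = 1801055376798582493.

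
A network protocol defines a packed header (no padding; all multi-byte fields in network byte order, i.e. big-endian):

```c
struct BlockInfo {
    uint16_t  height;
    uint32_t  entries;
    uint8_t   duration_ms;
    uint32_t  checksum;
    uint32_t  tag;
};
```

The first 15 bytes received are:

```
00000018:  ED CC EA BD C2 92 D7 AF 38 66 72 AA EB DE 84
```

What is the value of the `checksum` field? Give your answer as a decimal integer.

`checksum` follows `height` (2 B), `entries` (4 B), `duration_ms` (1 B), so it starts at offset 2 + 4 + 1 = 7 and occupies 4 bytes.
Bytes at offsets 7..10: AF 38 66 72.
Big-endian stores the most-significant byte at the lowest address.
The bytes are already most-significant first: 0xAF386672.
0xAF386672 = 2939709042.

2939709042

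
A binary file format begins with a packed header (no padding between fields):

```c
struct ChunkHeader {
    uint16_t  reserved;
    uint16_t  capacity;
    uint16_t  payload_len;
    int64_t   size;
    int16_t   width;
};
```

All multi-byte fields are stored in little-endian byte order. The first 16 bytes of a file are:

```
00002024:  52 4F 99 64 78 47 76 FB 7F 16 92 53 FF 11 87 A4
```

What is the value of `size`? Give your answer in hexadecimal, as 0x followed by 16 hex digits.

0x11FF5392167FFB76

`size` follows `reserved` (2 B), `capacity` (2 B), `payload_len` (2 B), so it starts at offset 2 + 2 + 2 = 6 and occupies 8 bytes.
Bytes at offsets 6..13: 76 FB 7F 16 92 53 FF 11.
Little-endian stores the least-significant byte at the lowest address.
Reassemble most-significant byte first: 11 FF 53 92 16 7F FB 76 → 0x11FF5392167FFB76.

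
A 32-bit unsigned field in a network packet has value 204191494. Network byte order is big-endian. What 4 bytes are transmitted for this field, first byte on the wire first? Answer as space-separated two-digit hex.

0C 2B B7 06

204191494 in hexadecimal, padded to 32 bits, is 0x0C2BB706.
Split into bytes (most-significant first): 0C 2B B7 06.
Big-endian: lowest address holds the most-significant byte.
So the memory order matches the most-significant-first order: 0C 2B B7 06.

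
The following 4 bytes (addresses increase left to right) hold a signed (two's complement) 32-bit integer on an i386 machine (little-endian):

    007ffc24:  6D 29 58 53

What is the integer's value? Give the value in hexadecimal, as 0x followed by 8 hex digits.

Little-endian stores the least-significant byte at the lowest address.
Reassemble most-significant byte first: 53 58 29 6D → 0x5358296D.

0x5358296D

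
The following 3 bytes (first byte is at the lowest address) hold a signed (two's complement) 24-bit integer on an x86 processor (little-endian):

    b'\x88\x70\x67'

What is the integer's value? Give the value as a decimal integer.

6779016

Little-endian stores the least-significant byte at the lowest address.
Reassemble most-significant byte first: 67 70 88 → 0x677088.
0x677088 = 6779016.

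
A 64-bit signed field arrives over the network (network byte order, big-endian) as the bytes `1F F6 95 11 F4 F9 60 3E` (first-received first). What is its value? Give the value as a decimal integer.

2303192163803553854

Big-endian stores the most-significant byte at the lowest address.
The bytes are already most-significant first: 0x1FF69511F4F9603E.
0x1FF69511F4F9603E = 2303192163803553854.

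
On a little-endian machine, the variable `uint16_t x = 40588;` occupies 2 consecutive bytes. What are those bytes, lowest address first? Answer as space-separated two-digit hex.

40588 in hexadecimal, padded to 16 bits, is 0x9E8C.
Split into bytes (most-significant first): 9E 8C.
In little-endian order the low byte comes first in memory.
So at ascending addresses the bytes are 8C 9E.

8C 9E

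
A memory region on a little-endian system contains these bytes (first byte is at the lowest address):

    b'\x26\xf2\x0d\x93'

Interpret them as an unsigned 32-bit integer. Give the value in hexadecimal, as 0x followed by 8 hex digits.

In little-endian order the low byte comes first in memory.
Reassemble most-significant byte first: 93 0D F2 26 → 0x930DF226.

0x930DF226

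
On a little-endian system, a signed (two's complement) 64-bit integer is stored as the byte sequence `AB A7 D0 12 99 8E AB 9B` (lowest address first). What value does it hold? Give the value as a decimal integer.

Little-endian stores the least-significant byte at the lowest address.
Reassemble most-significant byte first: 9B AB 8E 99 12 D0 A7 AB → 0x9BAB8E9912D0A7AB.
Top bit is set, so as a signed 64-bit value this is 0x9BAB8E9912D0A7AB − 2^64 = -7229527988716394581.

-7229527988716394581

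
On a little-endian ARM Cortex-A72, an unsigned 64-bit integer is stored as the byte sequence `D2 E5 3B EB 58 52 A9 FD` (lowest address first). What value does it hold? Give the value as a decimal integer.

Little-endian: lowest address holds the least-significant byte.
Reassemble most-significant byte first: FD A9 52 58 EB 3B E5 D2 → 0xFDA95258EB3BE5D2.
0xFDA95258EB3BE5D2 = 18278231104517039570.

18278231104517039570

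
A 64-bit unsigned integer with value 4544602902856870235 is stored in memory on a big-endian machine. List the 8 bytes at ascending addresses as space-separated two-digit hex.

3F 11 AC 43 05 FE 29 5B

4544602902856870235 in hexadecimal, padded to 64 bits, is 0x3F11AC4305FE295B.
Split into bytes (most-significant first): 3F 11 AC 43 05 FE 29 5B.
Big-endian: lowest address holds the most-significant byte.
So the memory order matches the most-significant-first order: 3F 11 AC 43 05 FE 29 5B.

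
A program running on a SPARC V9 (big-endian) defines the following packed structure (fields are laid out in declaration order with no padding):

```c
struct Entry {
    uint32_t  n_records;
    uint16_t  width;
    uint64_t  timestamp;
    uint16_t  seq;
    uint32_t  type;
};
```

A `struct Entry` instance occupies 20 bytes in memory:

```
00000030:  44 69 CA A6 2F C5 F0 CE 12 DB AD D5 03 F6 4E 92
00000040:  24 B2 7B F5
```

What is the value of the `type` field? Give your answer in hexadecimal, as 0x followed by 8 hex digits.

`type` follows `n_records` (4 B), `width` (2 B), `timestamp` (8 B), `seq` (2 B), so it starts at offset 4 + 2 + 8 + 2 = 16 and occupies 4 bytes.
Bytes at offsets 16..19: 24 B2 7B F5.
Big-endian: lowest address holds the most-significant byte.
The bytes are already most-significant first: 0x24B27BF5.

0x24B27BF5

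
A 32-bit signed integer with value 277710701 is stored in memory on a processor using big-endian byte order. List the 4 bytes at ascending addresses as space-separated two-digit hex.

10 8D 87 6D

277710701 in hexadecimal, padded to 32 bits, is 0x108D876D.
Split into bytes (most-significant first): 10 8D 87 6D.
Big-endian: lowest address holds the most-significant byte.
So the memory order matches the most-significant-first order: 10 8D 87 6D.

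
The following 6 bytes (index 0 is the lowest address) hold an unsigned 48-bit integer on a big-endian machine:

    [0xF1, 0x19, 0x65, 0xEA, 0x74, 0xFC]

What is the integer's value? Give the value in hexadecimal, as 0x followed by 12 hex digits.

Big-endian: lowest address holds the most-significant byte.
The bytes are already most-significant first: 0xF11965EA74FC.

0xF11965EA74FC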